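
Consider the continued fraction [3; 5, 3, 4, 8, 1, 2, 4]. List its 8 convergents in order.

3/1, 16/5, 51/16, 220/69, 1811/568, 2031/637, 5873/1842, 25523/8005

Using the convergent recurrence p_i = a_i*p_{i-1} + p_{i-2}, q_i = a_i*q_{i-1} + q_{i-2} with p_{-2}=0, p_{-1}=1, q_{-2}=1, q_{-1}=0:
  i=0: a_0=3, p_0 = 3*1 + 0 = 3, q_0 = 3*0 + 1 = 1.
  i=1: a_1=5, p_1 = 5*3 + 1 = 16, q_1 = 5*1 + 0 = 5.
  i=2: a_2=3, p_2 = 3*16 + 3 = 51, q_2 = 3*5 + 1 = 16.
  i=3: a_3=4, p_3 = 4*51 + 16 = 220, q_3 = 4*16 + 5 = 69.
  i=4: a_4=8, p_4 = 8*220 + 51 = 1811, q_4 = 8*69 + 16 = 568.
  i=5: a_5=1, p_5 = 1*1811 + 220 = 2031, q_5 = 1*568 + 69 = 637.
  i=6: a_6=2, p_6 = 2*2031 + 1811 = 5873, q_6 = 2*637 + 568 = 1842.
  i=7: a_7=4, p_7 = 4*5873 + 2031 = 25523, q_7 = 4*1842 + 637 = 8005.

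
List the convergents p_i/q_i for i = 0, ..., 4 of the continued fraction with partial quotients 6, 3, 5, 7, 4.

Using the convergent recurrence p_i = a_i*p_{i-1} + p_{i-2}, q_i = a_i*q_{i-1} + q_{i-2} with p_{-2}=0, p_{-1}=1, q_{-2}=1, q_{-1}=0:
  i=0: a_0=6, p_0 = 6*1 + 0 = 6, q_0 = 6*0 + 1 = 1.
  i=1: a_1=3, p_1 = 3*6 + 1 = 19, q_1 = 3*1 + 0 = 3.
  i=2: a_2=5, p_2 = 5*19 + 6 = 101, q_2 = 5*3 + 1 = 16.
  i=3: a_3=7, p_3 = 7*101 + 19 = 726, q_3 = 7*16 + 3 = 115.
  i=4: a_4=4, p_4 = 4*726 + 101 = 3005, q_4 = 4*115 + 16 = 476.

6/1, 19/3, 101/16, 726/115, 3005/476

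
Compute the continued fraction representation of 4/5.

Run the Euclidean algorithm on 4 and 5; the successive quotients are the partial quotients a_0, a_1, ... (each step inverts the fractional part left over by the previous one):
  4 = 0*5 + 4, so a_0 = 0.
  5 = 1*4 + 1, so a_1 = 1.
  4 = 4*1 + 0, so a_2 = 4.
The remainder reaches 0 after 3 divisions, so the expansion has 3 partial quotients, read off in order.

[0; 1, 4]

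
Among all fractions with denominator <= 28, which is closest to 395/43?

248/27

Expand x = 395/43 as a continued fraction with the Euclidean algorithm:
  395 = 9*43 + 8, so a_0 = 9.
  43 = 5*8 + 3, so a_1 = 5.
  8 = 2*3 + 2, so a_2 = 2.
  3 = 1*2 + 1, so a_3 = 1.
  2 = 2*1 + 0, so a_4 = 2.
so x = [9; 5, 2, 1, 2].
Convergents (p_i = a_i*p_{i-1} + p_{i-2}, q_i = a_i*q_{i-1} + q_{i-2} with p_{-2}=0, p_{-1}=1, q_{-2}=1, q_{-1}=0), until the denominator exceeds 28:
  i=0: a_0=9, p_0 = 9*1 + 0 = 9, q_0 = 9*0 + 1 = 1.
  i=1: a_1=5, p_1 = 5*9 + 1 = 46, q_1 = 5*1 + 0 = 5.
  i=2: a_2=2, p_2 = 2*46 + 9 = 101, q_2 = 2*5 + 1 = 11.
  i=3: a_3=1, p_3 = 1*101 + 46 = 147, q_3 = 1*11 + 5 = 16.
  i=4: a_4=2, p_4 = 2*147 + 101 = 395, q_4 = 2*16 + 11 = 43.
q_4 = 43 > 28, so the last convergent with denominator <= 28 is p_3/q_3 = 147/16.
The closest fraction with denominator <= 28 is either p_3/q_3 or the intermediate fraction (k*p_3 + p_2)/(k*q_3 + q_2) with the largest k >= 1 whose denominator stays <= 28; these approach x as k grows, and every other convergent or intermediate fraction in range is farther away.
Largest k: floor((28 - q_2)/q_3) = floor((28 - 11)/16) = 1.
That gives (1*147 + 101)/(1*16 + 11) = 248/27.
Compare the errors: |x - 147/16| = |395*16 - 147*43|/(43*16) = 1/688, and |x - 248/27| = |395*27 - 248*43|/(43*27) = 1/1161.
Cross-multiplying, 1*688 = 688 < 1161 = 1*1161, so 1/1161 is smaller: the intermediate fraction 248/27 is closer to x than 147/16.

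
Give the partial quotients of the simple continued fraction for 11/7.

Run the Euclidean algorithm on 11 and 7; the successive quotients are the partial quotients a_0, a_1, ... (each step inverts the fractional part left over by the previous one):
  11 = 1*7 + 4, so a_0 = 1.
  7 = 1*4 + 3, so a_1 = 1.
  4 = 1*3 + 1, so a_2 = 1.
  3 = 3*1 + 0, so a_3 = 3.
The remainder reaches 0 after 4 divisions, so the expansion has 4 partial quotients, read off in order.

[1; 1, 1, 3]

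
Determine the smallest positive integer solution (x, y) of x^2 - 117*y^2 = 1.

First expand sqrt(117) as a continued fraction. With x_i = (sqrt(117) + m_i)/d_i and (m_0, d_0) = (0, 1): a_0 = floor(sqrt(117)) = 10, since 10^2 = 100 <= 117 < 121 = 11^2.
Iterate m_{i+1} = d_i*a_i - m_i, d_{i+1} = (117 - m_{i+1}^2)/d_i, a_{i+1} = floor((a_0 + m_{i+1})/d_{i+1}):
  m_1 = 1*10 - 0 = 10, d_1 = (117 - 10^2)/1 = 17/1 = 17, a_1 = floor((10 + 10)/17) = 1.
  m_2 = 17*1 - 10 = 7, d_2 = (117 - 7^2)/17 = 68/17 = 4, a_2 = floor((10 + 7)/4) = 4.
  m_3 = 4*4 - 7 = 9, d_3 = (117 - 9^2)/4 = 36/4 = 9, a_3 = floor((10 + 9)/9) = 2.
  m_4 = 9*2 - 9 = 9, d_4 = (117 - 9^2)/9 = 36/9 = 4, a_4 = floor((10 + 9)/4) = 4.
  m_5 = 4*4 - 9 = 7, d_5 = (117 - 7^2)/4 = 68/4 = 17, a_5 = floor((10 + 7)/17) = 1.
  m_6 = 17*1 - 7 = 10, d_6 = (117 - 10^2)/17 = 17/17 = 1, a_6 = floor((10 + 10)/1) = 20.
  m_7 = 1*20 - 10 = 10, d_7 = (117 - 10^2)/1 = 17/1 = 17: (m_7, d_7) = (m_1, d_1) = (10, 17), so from here the quotients repeat a_1, ..., a_6; the period length is 6.
So sqrt(117) = [10; (1, 4, 2, 4, 1, 20)] with period length k = 6.
k is even, so the fundamental solution of x^2 - 117y^2 = 1 is (p_{k-1}, q_{k-1}) = (p_5, q_5); compute convergents through index 5.
Convergents (p_i = a_i*p_{i-1} + p_{i-2}, q_i = a_i*q_{i-1} + q_{i-2} with p_{-2}=0, p_{-1}=1, q_{-2}=1, q_{-1}=0):
  i=0: a_0=10, p_0 = 10*1 + 0 = 10, q_0 = 10*0 + 1 = 1.
  i=1: a_1=1, p_1 = 1*10 + 1 = 11, q_1 = 1*1 + 0 = 1.
  i=2: a_2=4, p_2 = 4*11 + 10 = 54, q_2 = 4*1 + 1 = 5.
  i=3: a_3=2, p_3 = 2*54 + 11 = 119, q_3 = 2*5 + 1 = 11.
  i=4: a_4=4, p_4 = 4*119 + 54 = 530, q_4 = 4*11 + 5 = 49.
  i=5: a_5=1, p_5 = 1*530 + 119 = 649, q_5 = 1*49 + 11 = 60.
Check: 649^2 - 117*60^2 = 421201 - 421200 = 1, so (x, y) = (649, 60) solves the equation, and by the theorem it is the least positive solution.

(x, y) = (649, 60)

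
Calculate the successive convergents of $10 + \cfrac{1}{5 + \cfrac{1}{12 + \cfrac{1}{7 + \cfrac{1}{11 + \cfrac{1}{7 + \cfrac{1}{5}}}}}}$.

10/1, 51/5, 622/61, 4405/432, 49077/4813, 347944/34123, 1788797/175428

Using the convergent recurrence p_i = a_i*p_{i-1} + p_{i-2}, q_i = a_i*q_{i-1} + q_{i-2} with p_{-2}=0, p_{-1}=1, q_{-2}=1, q_{-1}=0:
  i=0: a_0=10, p_0 = 10*1 + 0 = 10, q_0 = 10*0 + 1 = 1.
  i=1: a_1=5, p_1 = 5*10 + 1 = 51, q_1 = 5*1 + 0 = 5.
  i=2: a_2=12, p_2 = 12*51 + 10 = 622, q_2 = 12*5 + 1 = 61.
  i=3: a_3=7, p_3 = 7*622 + 51 = 4405, q_3 = 7*61 + 5 = 432.
  i=4: a_4=11, p_4 = 11*4405 + 622 = 49077, q_4 = 11*432 + 61 = 4813.
  i=5: a_5=7, p_5 = 7*49077 + 4405 = 347944, q_5 = 7*4813 + 432 = 34123.
  i=6: a_6=5, p_6 = 5*347944 + 49077 = 1788797, q_6 = 5*34123 + 4813 = 175428.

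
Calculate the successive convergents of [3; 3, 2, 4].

3/1, 10/3, 23/7, 102/31

Using the convergent recurrence p_i = a_i*p_{i-1} + p_{i-2}, q_i = a_i*q_{i-1} + q_{i-2} with p_{-2}=0, p_{-1}=1, q_{-2}=1, q_{-1}=0:
  i=0: a_0=3, p_0 = 3*1 + 0 = 3, q_0 = 3*0 + 1 = 1.
  i=1: a_1=3, p_1 = 3*3 + 1 = 10, q_1 = 3*1 + 0 = 3.
  i=2: a_2=2, p_2 = 2*10 + 3 = 23, q_2 = 2*3 + 1 = 7.
  i=3: a_3=4, p_3 = 4*23 + 10 = 102, q_3 = 4*7 + 3 = 31.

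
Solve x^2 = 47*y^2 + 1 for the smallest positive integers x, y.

(x, y) = (48, 7)

First expand sqrt(47) as a continued fraction. With x_i = (sqrt(47) + m_i)/d_i and (m_0, d_0) = (0, 1): a_0 = floor(sqrt(47)) = 6, since 6^2 = 36 <= 47 < 49 = 7^2.
Iterate m_{i+1} = d_i*a_i - m_i, d_{i+1} = (47 - m_{i+1}^2)/d_i, a_{i+1} = floor((a_0 + m_{i+1})/d_{i+1}):
  m_1 = 1*6 - 0 = 6, d_1 = (47 - 6^2)/1 = 11/1 = 11, a_1 = floor((6 + 6)/11) = 1.
  m_2 = 11*1 - 6 = 5, d_2 = (47 - 5^2)/11 = 22/11 = 2, a_2 = floor((6 + 5)/2) = 5.
  m_3 = 2*5 - 5 = 5, d_3 = (47 - 5^2)/2 = 22/2 = 11, a_3 = floor((6 + 5)/11) = 1.
  m_4 = 11*1 - 5 = 6, d_4 = (47 - 6^2)/11 = 11/11 = 1, a_4 = floor((6 + 6)/1) = 12.
  m_5 = 1*12 - 6 = 6, d_5 = (47 - 6^2)/1 = 11/1 = 11: (m_5, d_5) = (m_1, d_1) = (6, 11), so from here the quotients repeat a_1, ..., a_4; the period length is 4.
So sqrt(47) = [6; (1, 5, 1, 12)] with period length k = 4.
k is even, so the fundamental solution of x^2 - 47y^2 = 1 is (p_{k-1}, q_{k-1}) = (p_3, q_3); compute convergents through index 3.
Convergents (p_i = a_i*p_{i-1} + p_{i-2}, q_i = a_i*q_{i-1} + q_{i-2} with p_{-2}=0, p_{-1}=1, q_{-2}=1, q_{-1}=0):
  i=0: a_0=6, p_0 = 6*1 + 0 = 6, q_0 = 6*0 + 1 = 1.
  i=1: a_1=1, p_1 = 1*6 + 1 = 7, q_1 = 1*1 + 0 = 1.
  i=2: a_2=5, p_2 = 5*7 + 6 = 41, q_2 = 5*1 + 1 = 6.
  i=3: a_3=1, p_3 = 1*41 + 7 = 48, q_3 = 1*6 + 1 = 7.
Check: 48^2 - 47*7^2 = 2304 - 2303 = 1, so (x, y) = (48, 7) solves the equation, and by the theorem it is the least positive solution.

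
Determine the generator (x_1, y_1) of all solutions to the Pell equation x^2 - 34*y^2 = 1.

(x, y) = (35, 6)

First expand sqrt(34) as a continued fraction. With x_i = (sqrt(34) + m_i)/d_i and (m_0, d_0) = (0, 1): a_0 = floor(sqrt(34)) = 5, since 5^2 = 25 <= 34 < 36 = 6^2.
Iterate m_{i+1} = d_i*a_i - m_i, d_{i+1} = (34 - m_{i+1}^2)/d_i, a_{i+1} = floor((a_0 + m_{i+1})/d_{i+1}):
  m_1 = 1*5 - 0 = 5, d_1 = (34 - 5^2)/1 = 9/1 = 9, a_1 = floor((5 + 5)/9) = 1.
  m_2 = 9*1 - 5 = 4, d_2 = (34 - 4^2)/9 = 18/9 = 2, a_2 = floor((5 + 4)/2) = 4.
  m_3 = 2*4 - 4 = 4, d_3 = (34 - 4^2)/2 = 18/2 = 9, a_3 = floor((5 + 4)/9) = 1.
  m_4 = 9*1 - 4 = 5, d_4 = (34 - 5^2)/9 = 9/9 = 1, a_4 = floor((5 + 5)/1) = 10.
  m_5 = 1*10 - 5 = 5, d_5 = (34 - 5^2)/1 = 9/1 = 9: (m_5, d_5) = (m_1, d_1) = (5, 9), so from here the quotients repeat a_1, ..., a_4; the period length is 4.
So sqrt(34) = [5; (1, 4, 1, 10)] with period length k = 4.
k is even, so the fundamental solution of x^2 - 34y^2 = 1 is (p_{k-1}, q_{k-1}) = (p_3, q_3); compute convergents through index 3.
Convergents (p_i = a_i*p_{i-1} + p_{i-2}, q_i = a_i*q_{i-1} + q_{i-2} with p_{-2}=0, p_{-1}=1, q_{-2}=1, q_{-1}=0):
  i=0: a_0=5, p_0 = 5*1 + 0 = 5, q_0 = 5*0 + 1 = 1.
  i=1: a_1=1, p_1 = 1*5 + 1 = 6, q_1 = 1*1 + 0 = 1.
  i=2: a_2=4, p_2 = 4*6 + 5 = 29, q_2 = 4*1 + 1 = 5.
  i=3: a_3=1, p_3 = 1*29 + 6 = 35, q_3 = 1*5 + 1 = 6.
Check: 35^2 - 34*6^2 = 1225 - 1224 = 1, so (x, y) = (35, 6) solves the equation, and by the theorem it is the least positive solution.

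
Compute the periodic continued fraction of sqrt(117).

Write x_i = (sqrt(117) + m_i)/d_i with (m_0, d_0) = (0, 1). a_0 = floor(sqrt(117)) = 10, since 10^2 = 100 <= 117 < 121 = 11^2.
Iterate m_{i+1} = d_i*a_i - m_i, d_{i+1} = (117 - m_{i+1}^2)/d_i, a_{i+1} = floor((a_0 + m_{i+1})/d_{i+1}):
  m_1 = 1*10 - 0 = 10, d_1 = (117 - 10^2)/1 = 17/1 = 17, a_1 = floor((10 + 10)/17) = 1.
  m_2 = 17*1 - 10 = 7, d_2 = (117 - 7^2)/17 = 68/17 = 4, a_2 = floor((10 + 7)/4) = 4.
  m_3 = 4*4 - 7 = 9, d_3 = (117 - 9^2)/4 = 36/4 = 9, a_3 = floor((10 + 9)/9) = 2.
  m_4 = 9*2 - 9 = 9, d_4 = (117 - 9^2)/9 = 36/9 = 4, a_4 = floor((10 + 9)/4) = 4.
  m_5 = 4*4 - 9 = 7, d_5 = (117 - 7^2)/4 = 68/4 = 17, a_5 = floor((10 + 7)/17) = 1.
  m_6 = 17*1 - 7 = 10, d_6 = (117 - 10^2)/17 = 17/17 = 1, a_6 = floor((10 + 10)/1) = 20.
  m_7 = 1*20 - 10 = 10, d_7 = (117 - 10^2)/1 = 17/1 = 17: (m_7, d_7) = (m_1, d_1) = (10, 17), so from here the quotients repeat a_1, ..., a_6; the period length is 6.
Hence the expansion of sqrt(117) is a_0 = 10 followed by the repeating block 1, 4, 2, 4, 1, 20 (period 6).

[10; (1, 4, 2, 4, 1, 20)]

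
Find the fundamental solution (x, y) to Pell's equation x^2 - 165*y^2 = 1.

(x, y) = (1079, 84)

First expand sqrt(165) as a continued fraction. With x_i = (sqrt(165) + m_i)/d_i and (m_0, d_0) = (0, 1): a_0 = floor(sqrt(165)) = 12, since 12^2 = 144 <= 165 < 169 = 13^2.
Iterate m_{i+1} = d_i*a_i - m_i, d_{i+1} = (165 - m_{i+1}^2)/d_i, a_{i+1} = floor((a_0 + m_{i+1})/d_{i+1}):
  m_1 = 1*12 - 0 = 12, d_1 = (165 - 12^2)/1 = 21/1 = 21, a_1 = floor((12 + 12)/21) = 1.
  m_2 = 21*1 - 12 = 9, d_2 = (165 - 9^2)/21 = 84/21 = 4, a_2 = floor((12 + 9)/4) = 5.
  m_3 = 4*5 - 9 = 11, d_3 = (165 - 11^2)/4 = 44/4 = 11, a_3 = floor((12 + 11)/11) = 2.
  m_4 = 11*2 - 11 = 11, d_4 = (165 - 11^2)/11 = 44/11 = 4, a_4 = floor((12 + 11)/4) = 5.
  m_5 = 4*5 - 11 = 9, d_5 = (165 - 9^2)/4 = 84/4 = 21, a_5 = floor((12 + 9)/21) = 1.
  m_6 = 21*1 - 9 = 12, d_6 = (165 - 12^2)/21 = 21/21 = 1, a_6 = floor((12 + 12)/1) = 24.
  m_7 = 1*24 - 12 = 12, d_7 = (165 - 12^2)/1 = 21/1 = 21: (m_7, d_7) = (m_1, d_1) = (12, 21), so from here the quotients repeat a_1, ..., a_6; the period length is 6.
So sqrt(165) = [12; (1, 5, 2, 5, 1, 24)] with period length k = 6.
k is even, so the fundamental solution of x^2 - 165y^2 = 1 is (p_{k-1}, q_{k-1}) = (p_5, q_5); compute convergents through index 5.
Convergents (p_i = a_i*p_{i-1} + p_{i-2}, q_i = a_i*q_{i-1} + q_{i-2} with p_{-2}=0, p_{-1}=1, q_{-2}=1, q_{-1}=0):
  i=0: a_0=12, p_0 = 12*1 + 0 = 12, q_0 = 12*0 + 1 = 1.
  i=1: a_1=1, p_1 = 1*12 + 1 = 13, q_1 = 1*1 + 0 = 1.
  i=2: a_2=5, p_2 = 5*13 + 12 = 77, q_2 = 5*1 + 1 = 6.
  i=3: a_3=2, p_3 = 2*77 + 13 = 167, q_3 = 2*6 + 1 = 13.
  i=4: a_4=5, p_4 = 5*167 + 77 = 912, q_4 = 5*13 + 6 = 71.
  i=5: a_5=1, p_5 = 1*912 + 167 = 1079, q_5 = 1*71 + 13 = 84.
Check: 1079^2 - 165*84^2 = 1164241 - 1164240 = 1, so (x, y) = (1079, 84) solves the equation, and by the theorem it is the least positive solution.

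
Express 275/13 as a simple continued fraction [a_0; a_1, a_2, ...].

[21; 6, 2]

Run the Euclidean algorithm on 275 and 13; the successive quotients are the partial quotients a_0, a_1, ... (each step inverts the fractional part left over by the previous one):
  275 = 21*13 + 2, so a_0 = 21.
  13 = 6*2 + 1, so a_1 = 6.
  2 = 2*1 + 0, so a_2 = 2.
The remainder reaches 0 after 3 divisions, so the expansion has 3 partial quotients, read off in order.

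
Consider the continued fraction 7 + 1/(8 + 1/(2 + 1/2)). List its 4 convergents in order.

Using the convergent recurrence p_i = a_i*p_{i-1} + p_{i-2}, q_i = a_i*q_{i-1} + q_{i-2} with p_{-2}=0, p_{-1}=1, q_{-2}=1, q_{-1}=0:
  i=0: a_0=7, p_0 = 7*1 + 0 = 7, q_0 = 7*0 + 1 = 1.
  i=1: a_1=8, p_1 = 8*7 + 1 = 57, q_1 = 8*1 + 0 = 8.
  i=2: a_2=2, p_2 = 2*57 + 7 = 121, q_2 = 2*8 + 1 = 17.
  i=3: a_3=2, p_3 = 2*121 + 57 = 299, q_3 = 2*17 + 8 = 42.

7/1, 57/8, 121/17, 299/42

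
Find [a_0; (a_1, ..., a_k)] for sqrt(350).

Write x_i = (sqrt(350) + m_i)/d_i with (m_0, d_0) = (0, 1). a_0 = floor(sqrt(350)) = 18, since 18^2 = 324 <= 350 < 361 = 19^2.
Iterate m_{i+1} = d_i*a_i - m_i, d_{i+1} = (350 - m_{i+1}^2)/d_i, a_{i+1} = floor((a_0 + m_{i+1})/d_{i+1}):
  m_1 = 1*18 - 0 = 18, d_1 = (350 - 18^2)/1 = 26/1 = 26, a_1 = floor((18 + 18)/26) = 1.
  m_2 = 26*1 - 18 = 8, d_2 = (350 - 8^2)/26 = 286/26 = 11, a_2 = floor((18 + 8)/11) = 2.
  m_3 = 11*2 - 8 = 14, d_3 = (350 - 14^2)/11 = 154/11 = 14, a_3 = floor((18 + 14)/14) = 2.
  m_4 = 14*2 - 14 = 14, d_4 = (350 - 14^2)/14 = 154/14 = 11, a_4 = floor((18 + 14)/11) = 2.
  m_5 = 11*2 - 14 = 8, d_5 = (350 - 8^2)/11 = 286/11 = 26, a_5 = floor((18 + 8)/26) = 1.
  m_6 = 26*1 - 8 = 18, d_6 = (350 - 18^2)/26 = 26/26 = 1, a_6 = floor((18 + 18)/1) = 36.
  m_7 = 1*36 - 18 = 18, d_7 = (350 - 18^2)/1 = 26/1 = 26: (m_7, d_7) = (m_1, d_1) = (18, 26), so from here the quotients repeat a_1, ..., a_6; the period length is 6.
Hence the expansion of sqrt(350) is a_0 = 18 followed by the repeating block 1, 2, 2, 2, 1, 36 (period 6).

[18; (1, 2, 2, 2, 1, 36)]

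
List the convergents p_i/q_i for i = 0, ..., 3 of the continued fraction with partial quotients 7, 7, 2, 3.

7/1, 50/7, 107/15, 371/52

Using the convergent recurrence p_i = a_i*p_{i-1} + p_{i-2}, q_i = a_i*q_{i-1} + q_{i-2} with p_{-2}=0, p_{-1}=1, q_{-2}=1, q_{-1}=0:
  i=0: a_0=7, p_0 = 7*1 + 0 = 7, q_0 = 7*0 + 1 = 1.
  i=1: a_1=7, p_1 = 7*7 + 1 = 50, q_1 = 7*1 + 0 = 7.
  i=2: a_2=2, p_2 = 2*50 + 7 = 107, q_2 = 2*7 + 1 = 15.
  i=3: a_3=3, p_3 = 3*107 + 50 = 371, q_3 = 3*15 + 7 = 52.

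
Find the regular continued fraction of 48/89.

Run the Euclidean algorithm on 48 and 89; the successive quotients are the partial quotients a_0, a_1, ... (each step inverts the fractional part left over by the previous one):
  48 = 0*89 + 48, so a_0 = 0.
  89 = 1*48 + 41, so a_1 = 1.
  48 = 1*41 + 7, so a_2 = 1.
  41 = 5*7 + 6, so a_3 = 5.
  7 = 1*6 + 1, so a_4 = 1.
  6 = 6*1 + 0, so a_5 = 6.
The remainder reaches 0 after 6 divisions, so the expansion has 6 partial quotients, read off in order.

[0; 1, 1, 5, 1, 6]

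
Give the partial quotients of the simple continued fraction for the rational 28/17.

Run the Euclidean algorithm on 28 and 17; the successive quotients are the partial quotients a_0, a_1, ... (each step inverts the fractional part left over by the previous one):
  28 = 1*17 + 11, so a_0 = 1.
  17 = 1*11 + 6, so a_1 = 1.
  11 = 1*6 + 5, so a_2 = 1.
  6 = 1*5 + 1, so a_3 = 1.
  5 = 5*1 + 0, so a_4 = 5.
The remainder reaches 0 after 5 divisions, so the expansion has 5 partial quotients, read off in order.

[1; 1, 1, 1, 5]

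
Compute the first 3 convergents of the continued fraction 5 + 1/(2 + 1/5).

5/1, 11/2, 60/11

Using the convergent recurrence p_i = a_i*p_{i-1} + p_{i-2}, q_i = a_i*q_{i-1} + q_{i-2} with p_{-2}=0, p_{-1}=1, q_{-2}=1, q_{-1}=0:
  i=0: a_0=5, p_0 = 5*1 + 0 = 5, q_0 = 5*0 + 1 = 1.
  i=1: a_1=2, p_1 = 2*5 + 1 = 11, q_1 = 2*1 + 0 = 2.
  i=2: a_2=5, p_2 = 5*11 + 5 = 60, q_2 = 5*2 + 1 = 11.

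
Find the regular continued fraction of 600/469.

Run the Euclidean algorithm on 600 and 469; the successive quotients are the partial quotients a_0, a_1, ... (each step inverts the fractional part left over by the previous one):
  600 = 1*469 + 131, so a_0 = 1.
  469 = 3*131 + 76, so a_1 = 3.
  131 = 1*76 + 55, so a_2 = 1.
  76 = 1*55 + 21, so a_3 = 1.
  55 = 2*21 + 13, so a_4 = 2.
  21 = 1*13 + 8, so a_5 = 1.
  13 = 1*8 + 5, so a_6 = 1.
  8 = 1*5 + 3, so a_7 = 1.
  5 = 1*3 + 2, so a_8 = 1.
  3 = 1*2 + 1, so a_9 = 1.
  2 = 2*1 + 0, so a_10 = 2.
The remainder reaches 0 after 11 divisions, so the expansion has 11 partial quotients, read off in order.

[1; 3, 1, 1, 2, 1, 1, 1, 1, 1, 2]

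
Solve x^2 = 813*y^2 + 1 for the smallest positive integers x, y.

First expand sqrt(813) as a continued fraction. With x_i = (sqrt(813) + m_i)/d_i and (m_0, d_0) = (0, 1): a_0 = floor(sqrt(813)) = 28, since 28^2 = 784 <= 813 < 841 = 29^2.
Iterate m_{i+1} = d_i*a_i - m_i, d_{i+1} = (813 - m_{i+1}^2)/d_i, a_{i+1} = floor((a_0 + m_{i+1})/d_{i+1}):
  m_1 = 1*28 - 0 = 28, d_1 = (813 - 28^2)/1 = 29/1 = 29, a_1 = floor((28 + 28)/29) = 1.
  m_2 = 29*1 - 28 = 1, d_2 = (813 - 1^2)/29 = 812/29 = 28, a_2 = floor((28 + 1)/28) = 1.
  m_3 = 28*1 - 1 = 27, d_3 = (813 - 27^2)/28 = 84/28 = 3, a_3 = floor((28 + 27)/3) = 18.
  m_4 = 3*18 - 27 = 27, d_4 = (813 - 27^2)/3 = 84/3 = 28, a_4 = floor((28 + 27)/28) = 1.
  m_5 = 28*1 - 27 = 1, d_5 = (813 - 1^2)/28 = 812/28 = 29, a_5 = floor((28 + 1)/29) = 1.
  m_6 = 29*1 - 1 = 28, d_6 = (813 - 28^2)/29 = 29/29 = 1, a_6 = floor((28 + 28)/1) = 56.
  m_7 = 1*56 - 28 = 28, d_7 = (813 - 28^2)/1 = 29/1 = 29: (m_7, d_7) = (m_1, d_1) = (28, 29), so from here the quotients repeat a_1, ..., a_6; the period length is 6.
So sqrt(813) = [28; (1, 1, 18, 1, 1, 56)] with period length k = 6.
k is even, so the fundamental solution of x^2 - 813y^2 = 1 is (p_{k-1}, q_{k-1}) = (p_5, q_5); compute convergents through index 5.
Convergents (p_i = a_i*p_{i-1} + p_{i-2}, q_i = a_i*q_{i-1} + q_{i-2} with p_{-2}=0, p_{-1}=1, q_{-2}=1, q_{-1}=0):
  i=0: a_0=28, p_0 = 28*1 + 0 = 28, q_0 = 28*0 + 1 = 1.
  i=1: a_1=1, p_1 = 1*28 + 1 = 29, q_1 = 1*1 + 0 = 1.
  i=2: a_2=1, p_2 = 1*29 + 28 = 57, q_2 = 1*1 + 1 = 2.
  i=3: a_3=18, p_3 = 18*57 + 29 = 1055, q_3 = 18*2 + 1 = 37.
  i=4: a_4=1, p_4 = 1*1055 + 57 = 1112, q_4 = 1*37 + 2 = 39.
  i=5: a_5=1, p_5 = 1*1112 + 1055 = 2167, q_5 = 1*39 + 37 = 76.
Check: 2167^2 - 813*76^2 = 4695889 - 4695888 = 1, so (x, y) = (2167, 76) solves the equation, and by the theorem it is the least positive solution.

(x, y) = (2167, 76)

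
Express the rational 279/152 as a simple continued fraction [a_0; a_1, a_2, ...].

[1; 1, 5, 12, 2]

Run the Euclidean algorithm on 279 and 152; the successive quotients are the partial quotients a_0, a_1, ... (each step inverts the fractional part left over by the previous one):
  279 = 1*152 + 127, so a_0 = 1.
  152 = 1*127 + 25, so a_1 = 1.
  127 = 5*25 + 2, so a_2 = 5.
  25 = 12*2 + 1, so a_3 = 12.
  2 = 2*1 + 0, so a_4 = 2.
The remainder reaches 0 after 5 divisions, so the expansion has 5 partial quotients, read off in order.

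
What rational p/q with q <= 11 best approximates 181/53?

24/7

Expand x = 181/53 as a continued fraction with the Euclidean algorithm:
  181 = 3*53 + 22, so a_0 = 3.
  53 = 2*22 + 9, so a_1 = 2.
  22 = 2*9 + 4, so a_2 = 2.
  9 = 2*4 + 1, so a_3 = 2.
  4 = 4*1 + 0, so a_4 = 4.
so x = [3; 2, 2, 2, 4].
Convergents (p_i = a_i*p_{i-1} + p_{i-2}, q_i = a_i*q_{i-1} + q_{i-2} with p_{-2}=0, p_{-1}=1, q_{-2}=1, q_{-1}=0), until the denominator exceeds 11:
  i=0: a_0=3, p_0 = 3*1 + 0 = 3, q_0 = 3*0 + 1 = 1.
  i=1: a_1=2, p_1 = 2*3 + 1 = 7, q_1 = 2*1 + 0 = 2.
  i=2: a_2=2, p_2 = 2*7 + 3 = 17, q_2 = 2*2 + 1 = 5.
  i=3: a_3=2, p_3 = 2*17 + 7 = 41, q_3 = 2*5 + 2 = 12.
q_3 = 12 > 11, so the last convergent with denominator <= 11 is p_2/q_2 = 17/5.
The closest fraction with denominator <= 11 is either p_2/q_2 or the intermediate fraction (k*p_2 + p_1)/(k*q_2 + q_1) with the largest k >= 1 whose denominator stays <= 11; these approach x as k grows, and every other convergent or intermediate fraction in range is farther away.
Largest k: floor((11 - q_1)/q_2) = floor((11 - 2)/5) = 1.
That gives (1*17 + 7)/(1*5 + 2) = 24/7.
Compare the errors: |x - 17/5| = |181*5 - 17*53|/(53*5) = 4/265, and |x - 24/7| = |181*7 - 24*53|/(53*7) = 5/371.
Cross-multiplying, 5*265 = 1325 < 1484 = 4*371, so 5/371 is smaller: the intermediate fraction 24/7 is closer to x than 17/5.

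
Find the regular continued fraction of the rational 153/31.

Run the Euclidean algorithm on 153 and 31; the successive quotients are the partial quotients a_0, a_1, ... (each step inverts the fractional part left over by the previous one):
  153 = 4*31 + 29, so a_0 = 4.
  31 = 1*29 + 2, so a_1 = 1.
  29 = 14*2 + 1, so a_2 = 14.
  2 = 2*1 + 0, so a_3 = 2.
The remainder reaches 0 after 4 divisions, so the expansion has 4 partial quotients, read off in order.

[4; 1, 14, 2]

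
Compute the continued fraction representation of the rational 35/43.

[0; 1, 4, 2, 1, 2]

Run the Euclidean algorithm on 35 and 43; the successive quotients are the partial quotients a_0, a_1, ... (each step inverts the fractional part left over by the previous one):
  35 = 0*43 + 35, so a_0 = 0.
  43 = 1*35 + 8, so a_1 = 1.
  35 = 4*8 + 3, so a_2 = 4.
  8 = 2*3 + 2, so a_3 = 2.
  3 = 1*2 + 1, so a_4 = 1.
  2 = 2*1 + 0, so a_5 = 2.
The remainder reaches 0 after 6 divisions, so the expansion has 6 partial quotients, read off in order.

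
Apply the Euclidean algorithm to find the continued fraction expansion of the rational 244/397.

Run the Euclidean algorithm on 244 and 397; the successive quotients are the partial quotients a_0, a_1, ... (each step inverts the fractional part left over by the previous one):
  244 = 0*397 + 244, so a_0 = 0.
  397 = 1*244 + 153, so a_1 = 1.
  244 = 1*153 + 91, so a_2 = 1.
  153 = 1*91 + 62, so a_3 = 1.
  91 = 1*62 + 29, so a_4 = 1.
  62 = 2*29 + 4, so a_5 = 2.
  29 = 7*4 + 1, so a_6 = 7.
  4 = 4*1 + 0, so a_7 = 4.
The remainder reaches 0 after 8 divisions, so the expansion has 8 partial quotients, read off in order.

[0; 1, 1, 1, 1, 2, 7, 4]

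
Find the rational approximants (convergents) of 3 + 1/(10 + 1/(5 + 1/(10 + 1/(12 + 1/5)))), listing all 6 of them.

3/1, 31/10, 158/51, 1611/520, 19490/6291, 99061/31975

Using the convergent recurrence p_i = a_i*p_{i-1} + p_{i-2}, q_i = a_i*q_{i-1} + q_{i-2} with p_{-2}=0, p_{-1}=1, q_{-2}=1, q_{-1}=0:
  i=0: a_0=3, p_0 = 3*1 + 0 = 3, q_0 = 3*0 + 1 = 1.
  i=1: a_1=10, p_1 = 10*3 + 1 = 31, q_1 = 10*1 + 0 = 10.
  i=2: a_2=5, p_2 = 5*31 + 3 = 158, q_2 = 5*10 + 1 = 51.
  i=3: a_3=10, p_3 = 10*158 + 31 = 1611, q_3 = 10*51 + 10 = 520.
  i=4: a_4=12, p_4 = 12*1611 + 158 = 19490, q_4 = 12*520 + 51 = 6291.
  i=5: a_5=5, p_5 = 5*19490 + 1611 = 99061, q_5 = 5*6291 + 520 = 31975.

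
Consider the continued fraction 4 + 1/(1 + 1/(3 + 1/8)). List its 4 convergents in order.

Using the convergent recurrence p_i = a_i*p_{i-1} + p_{i-2}, q_i = a_i*q_{i-1} + q_{i-2} with p_{-2}=0, p_{-1}=1, q_{-2}=1, q_{-1}=0:
  i=0: a_0=4, p_0 = 4*1 + 0 = 4, q_0 = 4*0 + 1 = 1.
  i=1: a_1=1, p_1 = 1*4 + 1 = 5, q_1 = 1*1 + 0 = 1.
  i=2: a_2=3, p_2 = 3*5 + 4 = 19, q_2 = 3*1 + 1 = 4.
  i=3: a_3=8, p_3 = 8*19 + 5 = 157, q_3 = 8*4 + 1 = 33.

4/1, 5/1, 19/4, 157/33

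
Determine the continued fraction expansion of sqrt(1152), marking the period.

[33; (1, 15, 1, 66)]

Write x_i = (sqrt(1152) + m_i)/d_i with (m_0, d_0) = (0, 1). a_0 = floor(sqrt(1152)) = 33, since 33^2 = 1089 <= 1152 < 1156 = 34^2.
Iterate m_{i+1} = d_i*a_i - m_i, d_{i+1} = (1152 - m_{i+1}^2)/d_i, a_{i+1} = floor((a_0 + m_{i+1})/d_{i+1}):
  m_1 = 1*33 - 0 = 33, d_1 = (1152 - 33^2)/1 = 63/1 = 63, a_1 = floor((33 + 33)/63) = 1.
  m_2 = 63*1 - 33 = 30, d_2 = (1152 - 30^2)/63 = 252/63 = 4, a_2 = floor((33 + 30)/4) = 15.
  m_3 = 4*15 - 30 = 30, d_3 = (1152 - 30^2)/4 = 252/4 = 63, a_3 = floor((33 + 30)/63) = 1.
  m_4 = 63*1 - 30 = 33, d_4 = (1152 - 33^2)/63 = 63/63 = 1, a_4 = floor((33 + 33)/1) = 66.
  m_5 = 1*66 - 33 = 33, d_5 = (1152 - 33^2)/1 = 63/1 = 63: (m_5, d_5) = (m_1, d_1) = (33, 63), so from here the quotients repeat a_1, ..., a_4; the period length is 4.
Hence the expansion of sqrt(1152) is a_0 = 33 followed by the repeating block 1, 15, 1, 66 (period 4).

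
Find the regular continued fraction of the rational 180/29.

Run the Euclidean algorithm on 180 and 29; the successive quotients are the partial quotients a_0, a_1, ... (each step inverts the fractional part left over by the previous one):
  180 = 6*29 + 6, so a_0 = 6.
  29 = 4*6 + 5, so a_1 = 4.
  6 = 1*5 + 1, so a_2 = 1.
  5 = 5*1 + 0, so a_3 = 5.
The remainder reaches 0 after 4 divisions, so the expansion has 4 partial quotients, read off in order.

[6; 4, 1, 5]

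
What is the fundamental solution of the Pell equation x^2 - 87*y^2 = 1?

First expand sqrt(87) as a continued fraction. With x_i = (sqrt(87) + m_i)/d_i and (m_0, d_0) = (0, 1): a_0 = floor(sqrt(87)) = 9, since 9^2 = 81 <= 87 < 100 = 10^2.
Iterate m_{i+1} = d_i*a_i - m_i, d_{i+1} = (87 - m_{i+1}^2)/d_i, a_{i+1} = floor((a_0 + m_{i+1})/d_{i+1}):
  m_1 = 1*9 - 0 = 9, d_1 = (87 - 9^2)/1 = 6/1 = 6, a_1 = floor((9 + 9)/6) = 3.
  m_2 = 6*3 - 9 = 9, d_2 = (87 - 9^2)/6 = 6/6 = 1, a_2 = floor((9 + 9)/1) = 18.
  m_3 = 1*18 - 9 = 9, d_3 = (87 - 9^2)/1 = 6/1 = 6: (m_3, d_3) = (m_1, d_1) = (9, 6), so from here the quotients repeat a_1, a_2; the period length is 2.
So sqrt(87) = [9; (3, 18)] with period length k = 2.
k is even, so the fundamental solution of x^2 - 87y^2 = 1 is (p_{k-1}, q_{k-1}) = (p_1, q_1); compute convergents through index 1.
Convergents (p_i = a_i*p_{i-1} + p_{i-2}, q_i = a_i*q_{i-1} + q_{i-2} with p_{-2}=0, p_{-1}=1, q_{-2}=1, q_{-1}=0):
  i=0: a_0=9, p_0 = 9*1 + 0 = 9, q_0 = 9*0 + 1 = 1.
  i=1: a_1=3, p_1 = 3*9 + 1 = 28, q_1 = 3*1 + 0 = 3.
Check: 28^2 - 87*3^2 = 784 - 783 = 1, so (x, y) = (28, 3) solves the equation, and by the theorem it is the least positive solution.

(x, y) = (28, 3)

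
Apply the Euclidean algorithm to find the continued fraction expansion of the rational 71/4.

Run the Euclidean algorithm on 71 and 4; the successive quotients are the partial quotients a_0, a_1, ... (each step inverts the fractional part left over by the previous one):
  71 = 17*4 + 3, so a_0 = 17.
  4 = 1*3 + 1, so a_1 = 1.
  3 = 3*1 + 0, so a_2 = 3.
The remainder reaches 0 after 3 divisions, so the expansion has 3 partial quotients, read off in order.

[17; 1, 3]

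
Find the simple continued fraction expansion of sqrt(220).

[14; (1, 4, 1, 28)]

Write x_i = (sqrt(220) + m_i)/d_i with (m_0, d_0) = (0, 1). a_0 = floor(sqrt(220)) = 14, since 14^2 = 196 <= 220 < 225 = 15^2.
Iterate m_{i+1} = d_i*a_i - m_i, d_{i+1} = (220 - m_{i+1}^2)/d_i, a_{i+1} = floor((a_0 + m_{i+1})/d_{i+1}):
  m_1 = 1*14 - 0 = 14, d_1 = (220 - 14^2)/1 = 24/1 = 24, a_1 = floor((14 + 14)/24) = 1.
  m_2 = 24*1 - 14 = 10, d_2 = (220 - 10^2)/24 = 120/24 = 5, a_2 = floor((14 + 10)/5) = 4.
  m_3 = 5*4 - 10 = 10, d_3 = (220 - 10^2)/5 = 120/5 = 24, a_3 = floor((14 + 10)/24) = 1.
  m_4 = 24*1 - 10 = 14, d_4 = (220 - 14^2)/24 = 24/24 = 1, a_4 = floor((14 + 14)/1) = 28.
  m_5 = 1*28 - 14 = 14, d_5 = (220 - 14^2)/1 = 24/1 = 24: (m_5, d_5) = (m_1, d_1) = (14, 24), so from here the quotients repeat a_1, ..., a_4; the period length is 4.
Hence the expansion of sqrt(220) is a_0 = 14 followed by the repeating block 1, 4, 1, 28 (period 4).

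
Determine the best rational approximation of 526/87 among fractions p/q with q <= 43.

133/22

Expand x = 526/87 as a continued fraction with the Euclidean algorithm:
  526 = 6*87 + 4, so a_0 = 6.
  87 = 21*4 + 3, so a_1 = 21.
  4 = 1*3 + 1, so a_2 = 1.
  3 = 3*1 + 0, so a_3 = 3.
so x = [6; 21, 1, 3].
Convergents (p_i = a_i*p_{i-1} + p_{i-2}, q_i = a_i*q_{i-1} + q_{i-2} with p_{-2}=0, p_{-1}=1, q_{-2}=1, q_{-1}=0), until the denominator exceeds 43:
  i=0: a_0=6, p_0 = 6*1 + 0 = 6, q_0 = 6*0 + 1 = 1.
  i=1: a_1=21, p_1 = 21*6 + 1 = 127, q_1 = 21*1 + 0 = 21.
  i=2: a_2=1, p_2 = 1*127 + 6 = 133, q_2 = 1*21 + 1 = 22.
  i=3: a_3=3, p_3 = 3*133 + 127 = 526, q_3 = 3*22 + 21 = 87.
q_3 = 87 > 43, so the last convergent with denominator <= 43 is p_2/q_2 = 133/22.
The closest fraction with denominator <= 43 is either p_2/q_2 or the intermediate fraction (k*p_2 + p_1)/(k*q_2 + q_1) with the largest k >= 1 whose denominator stays <= 43; these approach x as k grows, and every other convergent or intermediate fraction in range is farther away.
Largest k: floor((43 - q_1)/q_2) = floor((43 - 21)/22) = 1.
That gives (1*133 + 127)/(1*22 + 21) = 260/43.
Compare the errors: |x - 133/22| = |526*22 - 133*87|/(87*22) = 1/1914, and |x - 260/43| = |526*43 - 260*87|/(87*43) = 2/3741.
Cross-multiplying, 1*3741 = 3741 < 3828 = 2*1914, so 1/1914 is smaller: the convergent 133/22 is closer to x than 260/43.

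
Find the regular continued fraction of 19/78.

Run the Euclidean algorithm on 19 and 78; the successive quotients are the partial quotients a_0, a_1, ... (each step inverts the fractional part left over by the previous one):
  19 = 0*78 + 19, so a_0 = 0.
  78 = 4*19 + 2, so a_1 = 4.
  19 = 9*2 + 1, so a_2 = 9.
  2 = 2*1 + 0, so a_3 = 2.
The remainder reaches 0 after 4 divisions, so the expansion has 4 partial quotients, read off in order.

[0; 4, 9, 2]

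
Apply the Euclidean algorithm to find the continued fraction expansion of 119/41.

Run the Euclidean algorithm on 119 and 41; the successive quotients are the partial quotients a_0, a_1, ... (each step inverts the fractional part left over by the previous one):
  119 = 2*41 + 37, so a_0 = 2.
  41 = 1*37 + 4, so a_1 = 1.
  37 = 9*4 + 1, so a_2 = 9.
  4 = 4*1 + 0, so a_3 = 4.
The remainder reaches 0 after 4 divisions, so the expansion has 4 partial quotients, read off in order.

[2; 1, 9, 4]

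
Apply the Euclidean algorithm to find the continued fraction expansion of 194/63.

Run the Euclidean algorithm on 194 and 63; the successive quotients are the partial quotients a_0, a_1, ... (each step inverts the fractional part left over by the previous one):
  194 = 3*63 + 5, so a_0 = 3.
  63 = 12*5 + 3, so a_1 = 12.
  5 = 1*3 + 2, so a_2 = 1.
  3 = 1*2 + 1, so a_3 = 1.
  2 = 2*1 + 0, so a_4 = 2.
The remainder reaches 0 after 5 divisions, so the expansion has 5 partial quotients, read off in order.

[3; 12, 1, 1, 2]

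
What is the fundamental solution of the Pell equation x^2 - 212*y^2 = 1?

(x, y) = (66249, 4550)

First expand sqrt(212) as a continued fraction. With x_i = (sqrt(212) + m_i)/d_i and (m_0, d_0) = (0, 1): a_0 = floor(sqrt(212)) = 14, since 14^2 = 196 <= 212 < 225 = 15^2.
Iterate m_{i+1} = d_i*a_i - m_i, d_{i+1} = (212 - m_{i+1}^2)/d_i, a_{i+1} = floor((a_0 + m_{i+1})/d_{i+1}):
  m_1 = 1*14 - 0 = 14, d_1 = (212 - 14^2)/1 = 16/1 = 16, a_1 = floor((14 + 14)/16) = 1.
  m_2 = 16*1 - 14 = 2, d_2 = (212 - 2^2)/16 = 208/16 = 13, a_2 = floor((14 + 2)/13) = 1.
  m_3 = 13*1 - 2 = 11, d_3 = (212 - 11^2)/13 = 91/13 = 7, a_3 = floor((14 + 11)/7) = 3.
  m_4 = 7*3 - 11 = 10, d_4 = (212 - 10^2)/7 = 112/7 = 16, a_4 = floor((14 + 10)/16) = 1.
  m_5 = 16*1 - 10 = 6, d_5 = (212 - 6^2)/16 = 176/16 = 11, a_5 = floor((14 + 6)/11) = 1.
  m_6 = 11*1 - 6 = 5, d_6 = (212 - 5^2)/11 = 187/11 = 17, a_6 = floor((14 + 5)/17) = 1.
  m_7 = 17*1 - 5 = 12, d_7 = (212 - 12^2)/17 = 68/17 = 4, a_7 = floor((14 + 12)/4) = 6.
  m_8 = 4*6 - 12 = 12, d_8 = (212 - 12^2)/4 = 68/4 = 17, a_8 = floor((14 + 12)/17) = 1.
  m_9 = 17*1 - 12 = 5, d_9 = (212 - 5^2)/17 = 187/17 = 11, a_9 = floor((14 + 5)/11) = 1.
  m_10 = 11*1 - 5 = 6, d_10 = (212 - 6^2)/11 = 176/11 = 16, a_10 = floor((14 + 6)/16) = 1.
  m_11 = 16*1 - 6 = 10, d_11 = (212 - 10^2)/16 = 112/16 = 7, a_11 = floor((14 + 10)/7) = 3.
  m_12 = 7*3 - 10 = 11, d_12 = (212 - 11^2)/7 = 91/7 = 13, a_12 = floor((14 + 11)/13) = 1.
  m_13 = 13*1 - 11 = 2, d_13 = (212 - 2^2)/13 = 208/13 = 16, a_13 = floor((14 + 2)/16) = 1.
  m_14 = 16*1 - 2 = 14, d_14 = (212 - 14^2)/16 = 16/16 = 1, a_14 = floor((14 + 14)/1) = 28.
  m_15 = 1*28 - 14 = 14, d_15 = (212 - 14^2)/1 = 16/1 = 16: (m_15, d_15) = (m_1, d_1) = (14, 16), so from here the quotients repeat a_1, ..., a_14; the period length is 14.
So sqrt(212) = [14; (1, 1, 3, 1, 1, 1, 6, 1, 1, 1, 3, 1, 1, 28)] with period length k = 14.
k is even, so the fundamental solution of x^2 - 212y^2 = 1 is (p_{k-1}, q_{k-1}) = (p_13, q_13); compute convergents through index 13.
Convergents (p_i = a_i*p_{i-1} + p_{i-2}, q_i = a_i*q_{i-1} + q_{i-2} with p_{-2}=0, p_{-1}=1, q_{-2}=1, q_{-1}=0):
  i=0: a_0=14, p_0 = 14*1 + 0 = 14, q_0 = 14*0 + 1 = 1.
  i=1: a_1=1, p_1 = 1*14 + 1 = 15, q_1 = 1*1 + 0 = 1.
  i=2: a_2=1, p_2 = 1*15 + 14 = 29, q_2 = 1*1 + 1 = 2.
  i=3: a_3=3, p_3 = 3*29 + 15 = 102, q_3 = 3*2 + 1 = 7.
  i=4: a_4=1, p_4 = 1*102 + 29 = 131, q_4 = 1*7 + 2 = 9.
  i=5: a_5=1, p_5 = 1*131 + 102 = 233, q_5 = 1*9 + 7 = 16.
  i=6: a_6=1, p_6 = 1*233 + 131 = 364, q_6 = 1*16 + 9 = 25.
  i=7: a_7=6, p_7 = 6*364 + 233 = 2417, q_7 = 6*25 + 16 = 166.
  i=8: a_8=1, p_8 = 1*2417 + 364 = 2781, q_8 = 1*166 + 25 = 191.
  i=9: a_9=1, p_9 = 1*2781 + 2417 = 5198, q_9 = 1*191 + 166 = 357.
  i=10: a_10=1, p_10 = 1*5198 + 2781 = 7979, q_10 = 1*357 + 191 = 548.
  i=11: a_11=3, p_11 = 3*7979 + 5198 = 29135, q_11 = 3*548 + 357 = 2001.
  i=12: a_12=1, p_12 = 1*29135 + 7979 = 37114, q_12 = 1*2001 + 548 = 2549.
  i=13: a_13=1, p_13 = 1*37114 + 29135 = 66249, q_13 = 1*2549 + 2001 = 4550.
Check: 66249^2 - 212*4550^2 = 4388930001 - 4388930000 = 1, so (x, y) = (66249, 4550) solves the equation, and by the theorem it is the least positive solution.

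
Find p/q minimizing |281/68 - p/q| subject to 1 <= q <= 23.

62/15

Expand x = 281/68 as a continued fraction with the Euclidean algorithm:
  281 = 4*68 + 9, so a_0 = 4.
  68 = 7*9 + 5, so a_1 = 7.
  9 = 1*5 + 4, so a_2 = 1.
  5 = 1*4 + 1, so a_3 = 1.
  4 = 4*1 + 0, so a_4 = 4.
so x = [4; 7, 1, 1, 4].
Convergents (p_i = a_i*p_{i-1} + p_{i-2}, q_i = a_i*q_{i-1} + q_{i-2} with p_{-2}=0, p_{-1}=1, q_{-2}=1, q_{-1}=0), until the denominator exceeds 23:
  i=0: a_0=4, p_0 = 4*1 + 0 = 4, q_0 = 4*0 + 1 = 1.
  i=1: a_1=7, p_1 = 7*4 + 1 = 29, q_1 = 7*1 + 0 = 7.
  i=2: a_2=1, p_2 = 1*29 + 4 = 33, q_2 = 1*7 + 1 = 8.
  i=3: a_3=1, p_3 = 1*33 + 29 = 62, q_3 = 1*8 + 7 = 15.
  i=4: a_4=4, p_4 = 4*62 + 33 = 281, q_4 = 4*15 + 8 = 68.
q_4 = 68 > 23, so the last convergent with denominator <= 23 is p_3/q_3 = 62/15.
The closest fraction with denominator <= 23 is either p_3/q_3 or the intermediate fraction (k*p_3 + p_2)/(k*q_3 + q_2) with the largest k >= 1 whose denominator stays <= 23; these approach x as k grows, and every other convergent or intermediate fraction in range is farther away.
Largest k: floor((23 - q_2)/q_3) = floor((23 - 8)/15) = 1.
That gives (1*62 + 33)/(1*15 + 8) = 95/23.
Compare the errors: |x - 62/15| = |281*15 - 62*68|/(68*15) = 1/1020, and |x - 95/23| = |281*23 - 95*68|/(68*23) = 3/1564.
Cross-multiplying, 1*1564 = 1564 < 3060 = 3*1020, so 1/1020 is smaller: the convergent 62/15 is closer to x than 95/23.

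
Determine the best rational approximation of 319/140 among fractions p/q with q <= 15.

25/11

Expand x = 319/140 as a continued fraction with the Euclidean algorithm:
  319 = 2*140 + 39, so a_0 = 2.
  140 = 3*39 + 23, so a_1 = 3.
  39 = 1*23 + 16, so a_2 = 1.
  23 = 1*16 + 7, so a_3 = 1.
  16 = 2*7 + 2, so a_4 = 2.
  7 = 3*2 + 1, so a_5 = 3.
  2 = 2*1 + 0, so a_6 = 2.
so x = [2; 3, 1, 1, 2, 3, 2].
Convergents (p_i = a_i*p_{i-1} + p_{i-2}, q_i = a_i*q_{i-1} + q_{i-2} with p_{-2}=0, p_{-1}=1, q_{-2}=1, q_{-1}=0), until the denominator exceeds 15:
  i=0: a_0=2, p_0 = 2*1 + 0 = 2, q_0 = 2*0 + 1 = 1.
  i=1: a_1=3, p_1 = 3*2 + 1 = 7, q_1 = 3*1 + 0 = 3.
  i=2: a_2=1, p_2 = 1*7 + 2 = 9, q_2 = 1*3 + 1 = 4.
  i=3: a_3=1, p_3 = 1*9 + 7 = 16, q_3 = 1*4 + 3 = 7.
  i=4: a_4=2, p_4 = 2*16 + 9 = 41, q_4 = 2*7 + 4 = 18.
q_4 = 18 > 15, so the last convergent with denominator <= 15 is p_3/q_3 = 16/7.
The closest fraction with denominator <= 15 is either p_3/q_3 or the intermediate fraction (k*p_3 + p_2)/(k*q_3 + q_2) with the largest k >= 1 whose denominator stays <= 15; these approach x as k grows, and every other convergent or intermediate fraction in range is farther away.
Largest k: floor((15 - q_2)/q_3) = floor((15 - 4)/7) = 1.
That gives (1*16 + 9)/(1*7 + 4) = 25/11.
Compare the errors: |x - 16/7| = |319*7 - 16*140|/(140*7) = 7/980, and |x - 25/11| = |319*11 - 25*140|/(140*11) = 9/1540.
Cross-multiplying, 9*980 = 8820 < 10780 = 7*1540, so 9/1540 is smaller: the intermediate fraction 25/11 is closer to x than 16/7.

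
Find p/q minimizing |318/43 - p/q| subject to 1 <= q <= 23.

170/23

Expand x = 318/43 as a continued fraction with the Euclidean algorithm:
  318 = 7*43 + 17, so a_0 = 7.
  43 = 2*17 + 9, so a_1 = 2.
  17 = 1*9 + 8, so a_2 = 1.
  9 = 1*8 + 1, so a_3 = 1.
  8 = 8*1 + 0, so a_4 = 8.
so x = [7; 2, 1, 1, 8].
Convergents (p_i = a_i*p_{i-1} + p_{i-2}, q_i = a_i*q_{i-1} + q_{i-2} with p_{-2}=0, p_{-1}=1, q_{-2}=1, q_{-1}=0), until the denominator exceeds 23:
  i=0: a_0=7, p_0 = 7*1 + 0 = 7, q_0 = 7*0 + 1 = 1.
  i=1: a_1=2, p_1 = 2*7 + 1 = 15, q_1 = 2*1 + 0 = 2.
  i=2: a_2=1, p_2 = 1*15 + 7 = 22, q_2 = 1*2 + 1 = 3.
  i=3: a_3=1, p_3 = 1*22 + 15 = 37, q_3 = 1*3 + 2 = 5.
  i=4: a_4=8, p_4 = 8*37 + 22 = 318, q_4 = 8*5 + 3 = 43.
q_4 = 43 > 23, so the last convergent with denominator <= 23 is p_3/q_3 = 37/5.
The closest fraction with denominator <= 23 is either p_3/q_3 or the intermediate fraction (k*p_3 + p_2)/(k*q_3 + q_2) with the largest k >= 1 whose denominator stays <= 23; these approach x as k grows, and every other convergent or intermediate fraction in range is farther away.
Largest k: floor((23 - q_2)/q_3) = floor((23 - 3)/5) = 4.
That gives (4*37 + 22)/(4*5 + 3) = 170/23.
Compare the errors: |x - 37/5| = |318*5 - 37*43|/(43*5) = 1/215, and |x - 170/23| = |318*23 - 170*43|/(43*23) = 4/989.
Cross-multiplying, 4*215 = 860 < 989 = 1*989, so 4/989 is smaller: the intermediate fraction 170/23 is closer to x than 37/5.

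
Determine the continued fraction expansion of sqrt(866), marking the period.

Write x_i = (sqrt(866) + m_i)/d_i with (m_0, d_0) = (0, 1). a_0 = floor(sqrt(866)) = 29, since 29^2 = 841 <= 866 < 900 = 30^2.
Iterate m_{i+1} = d_i*a_i - m_i, d_{i+1} = (866 - m_{i+1}^2)/d_i, a_{i+1} = floor((a_0 + m_{i+1})/d_{i+1}):
  m_1 = 1*29 - 0 = 29, d_1 = (866 - 29^2)/1 = 25/1 = 25, a_1 = floor((29 + 29)/25) = 2.
  m_2 = 25*2 - 29 = 21, d_2 = (866 - 21^2)/25 = 425/25 = 17, a_2 = floor((29 + 21)/17) = 2.
  m_3 = 17*2 - 21 = 13, d_3 = (866 - 13^2)/17 = 697/17 = 41, a_3 = floor((29 + 13)/41) = 1.
  m_4 = 41*1 - 13 = 28, d_4 = (866 - 28^2)/41 = 82/41 = 2, a_4 = floor((29 + 28)/2) = 28.
  m_5 = 2*28 - 28 = 28, d_5 = (866 - 28^2)/2 = 82/2 = 41, a_5 = floor((29 + 28)/41) = 1.
  m_6 = 41*1 - 28 = 13, d_6 = (866 - 13^2)/41 = 697/41 = 17, a_6 = floor((29 + 13)/17) = 2.
  m_7 = 17*2 - 13 = 21, d_7 = (866 - 21^2)/17 = 425/17 = 25, a_7 = floor((29 + 21)/25) = 2.
  m_8 = 25*2 - 21 = 29, d_8 = (866 - 29^2)/25 = 25/25 = 1, a_8 = floor((29 + 29)/1) = 58.
  m_9 = 1*58 - 29 = 29, d_9 = (866 - 29^2)/1 = 25/1 = 25: (m_9, d_9) = (m_1, d_1) = (29, 25), so from here the quotients repeat a_1, ..., a_8; the period length is 8.
Hence the expansion of sqrt(866) is a_0 = 29 followed by the repeating block 2, 2, 1, 28, 1, 2, 2, 58 (period 8).

[29; (2, 2, 1, 28, 1, 2, 2, 58)]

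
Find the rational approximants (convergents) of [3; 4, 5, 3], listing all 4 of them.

Using the convergent recurrence p_i = a_i*p_{i-1} + p_{i-2}, q_i = a_i*q_{i-1} + q_{i-2} with p_{-2}=0, p_{-1}=1, q_{-2}=1, q_{-1}=0:
  i=0: a_0=3, p_0 = 3*1 + 0 = 3, q_0 = 3*0 + 1 = 1.
  i=1: a_1=4, p_1 = 4*3 + 1 = 13, q_1 = 4*1 + 0 = 4.
  i=2: a_2=5, p_2 = 5*13 + 3 = 68, q_2 = 5*4 + 1 = 21.
  i=3: a_3=3, p_3 = 3*68 + 13 = 217, q_3 = 3*21 + 4 = 67.

3/1, 13/4, 68/21, 217/67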